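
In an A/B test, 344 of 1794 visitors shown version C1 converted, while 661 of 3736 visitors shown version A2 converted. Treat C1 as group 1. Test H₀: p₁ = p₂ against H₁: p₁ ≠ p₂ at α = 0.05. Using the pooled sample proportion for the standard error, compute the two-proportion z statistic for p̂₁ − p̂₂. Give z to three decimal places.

p̂₁ = 344/1794 = 0.19175, p̂₂ = 661/3736 = 0.17693.
Pooled p̂ = (344+661)/(1794+3736) = 1005/5530 = 0.18174.
SE = √(0.148708 × 0.00082508) = 0.01108.
z = (0.19175 − 0.17693)/0.01108 = 0.01482/0.01108 = 1.338.
p-value = 2·P(Z > 1.338) ≈ 0.1808, so at α = 0.05 we fail to reject H₀.

z = 1.338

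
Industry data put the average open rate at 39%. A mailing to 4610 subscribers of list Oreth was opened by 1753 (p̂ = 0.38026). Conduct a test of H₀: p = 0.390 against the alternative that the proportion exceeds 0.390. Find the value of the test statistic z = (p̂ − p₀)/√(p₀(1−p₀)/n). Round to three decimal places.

p̂ = 1753/4610 ≈ 0.380260.
SE = √(p₀(1−p₀)/n) = √(0.2379/4610) = 0.007184.
z = (0.380260 − 0.39)/0.007184 = -0.009740/0.007184 = -1.356.

z = -1.356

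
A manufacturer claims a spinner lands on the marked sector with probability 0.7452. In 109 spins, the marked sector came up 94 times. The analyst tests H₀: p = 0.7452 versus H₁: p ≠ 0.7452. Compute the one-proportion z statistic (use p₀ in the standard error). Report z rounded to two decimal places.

z = 2.81

p̂ = 94/109 ≈ 0.8624.
Standard error under H₀: √(0.7452×0.2548/109) = 0.0417.
z = (0.8624 − 0.7452)/0.0417 = 0.1172/0.0417 = 2.81.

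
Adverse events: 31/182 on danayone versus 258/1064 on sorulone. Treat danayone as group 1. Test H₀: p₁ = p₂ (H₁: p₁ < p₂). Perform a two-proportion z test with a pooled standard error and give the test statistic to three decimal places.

p̂₁ = 31/182 = 0.17033, p̂₂ = 258/1064 = 0.24248.
Pooled p̂ = (31+258)/(182+1064) = 289/1246 = 0.23194.
SE = √(p̂(1−p̂)(1/n₁+1/n₂)) = √(0.23194·0.76806·0.00643436) = √(0.00114625) = 0.03386.
z = (0.17033 − 0.24248)/0.03386 = -0.07215/0.03386 = -2.131.
p-value = P(Z < -2.131) ≈ 0.0165.

z = -2.131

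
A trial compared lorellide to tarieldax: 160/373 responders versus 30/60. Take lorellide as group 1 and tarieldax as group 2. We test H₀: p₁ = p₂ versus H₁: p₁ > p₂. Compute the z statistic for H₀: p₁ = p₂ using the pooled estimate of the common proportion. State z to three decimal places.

p̂₁ = 160/373 ≈ 0.42895, p̂₂ = 30/60 ≈ 0.50000.
Pooled p̂ = (160+30)/(373+60) = 190/433 = 0.43880.
SE = √(0.246254 × 0.0193476) = 0.06902.
z = (0.42895 − 0.50000)/0.06902 = -0.07105/0.06902 = -1.029.
p-value = P(Z > -1.029) ≈ 0.8483.

z = -1.029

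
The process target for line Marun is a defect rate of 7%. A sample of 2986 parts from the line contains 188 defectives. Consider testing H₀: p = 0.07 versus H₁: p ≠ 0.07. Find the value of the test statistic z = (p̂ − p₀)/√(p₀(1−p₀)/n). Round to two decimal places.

z = -1.51

p̂ = 188/2986 = 0.06296.
Standard error under H₀: √(0.07×0.93/2986) = 0.00467.
z = (0.06296 − 0.07)/0.00467 = -0.00704/0.00467 = -1.51.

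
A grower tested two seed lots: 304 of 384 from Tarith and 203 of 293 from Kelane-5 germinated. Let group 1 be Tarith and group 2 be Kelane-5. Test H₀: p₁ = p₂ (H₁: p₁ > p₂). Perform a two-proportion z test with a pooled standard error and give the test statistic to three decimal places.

p̂₁ = 304/384 = 0.79167, p̂₂ = 203/293 = 0.69283.
Pooled p̂ = (304+203)/(384+293) = 507/677 = 0.74889.
SE = √(p̂(1−p̂)(1/n₁+1/n₂)) = √(0.74889·0.25111·0.00601714) = √(0.00113154) = 0.03364.
z = (0.79167 − 0.69283)/0.03364 = 0.09884/0.03364 = 2.938.
p-value = P(Z > 2.938) ≈ 0.0017.

z = 2.938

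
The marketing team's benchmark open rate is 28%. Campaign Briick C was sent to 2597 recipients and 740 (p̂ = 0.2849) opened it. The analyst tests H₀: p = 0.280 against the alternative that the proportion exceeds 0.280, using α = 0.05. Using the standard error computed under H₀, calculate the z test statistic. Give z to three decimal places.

p̂ = 740/2597 ≈ 0.28494.
SE = √(p₀(1−p₀)/n) = √(0.2016/2597) = 0.00881.
z = (0.28494 − 0.28)/0.00881 = 0.00494/0.00881 = 0.561.
p-value = P(Z > 0.561) ≈ 0.2873; since p > α = 0.05, fail to reject H₀.

z = 0.561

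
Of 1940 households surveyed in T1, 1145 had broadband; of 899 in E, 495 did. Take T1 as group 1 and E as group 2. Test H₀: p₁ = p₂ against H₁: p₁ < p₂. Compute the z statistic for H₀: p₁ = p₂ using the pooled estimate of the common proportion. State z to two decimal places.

p̂₁ = 1145/1940 = 0.5902, p̂₂ = 495/899 = 0.5506.
Pooled p̂ = (1145+495)/(1940+899) = 1640/2839 = 0.5777.
SE = √(0.243968 × 0.00162781) = 0.0199.
z = (0.5902 − 0.5506)/0.0199 = 0.0396/0.0199 = 1.99.

z = 1.99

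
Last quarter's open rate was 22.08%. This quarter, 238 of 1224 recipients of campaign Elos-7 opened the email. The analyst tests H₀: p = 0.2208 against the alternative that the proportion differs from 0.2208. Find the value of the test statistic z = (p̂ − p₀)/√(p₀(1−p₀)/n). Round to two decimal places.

p̂ = 238/1224 = 0.1944.
Under H₀, SE = √(0.2208·0.7792/1224) = √(0.000140562) = 0.0119.
z = (0.1944 − 0.2208)/0.0119 = -0.0264/0.0119 = -2.22.
Two-sided p-value ≈ 2·Φ(−2.223) = 0.0262.

z = -2.22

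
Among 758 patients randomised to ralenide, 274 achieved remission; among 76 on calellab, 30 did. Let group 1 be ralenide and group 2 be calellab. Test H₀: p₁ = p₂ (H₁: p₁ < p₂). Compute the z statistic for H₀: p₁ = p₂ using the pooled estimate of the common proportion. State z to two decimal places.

z = -0.57

p̂₁ = 274/758 = 0.3615, p̂₂ = 30/76 = 0.3947.
Pooled p̂ = (274+30)/(758+76) = 304/834 = 0.3645.
SE = √(0.231642 × 0.0144772) = 0.0579.
z = (0.3615 − 0.3947)/0.0579 = -0.0332/0.0579 = -0.57.
p-value = P(Z < -0.574) ≈ 0.2829.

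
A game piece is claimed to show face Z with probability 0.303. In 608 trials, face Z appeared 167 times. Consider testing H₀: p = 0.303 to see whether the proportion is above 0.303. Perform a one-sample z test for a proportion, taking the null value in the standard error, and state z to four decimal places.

z = -1.5200

p̂ = 167/608 = 0.274671.
Standard error under H₀: √(0.303×0.697/608) = 0.018637.
z = (0.274671 − 0.303)/0.018637 = -0.028329/0.018637 = -1.5200.
p-value = P(Z > -1.520) ≈ 0.9357.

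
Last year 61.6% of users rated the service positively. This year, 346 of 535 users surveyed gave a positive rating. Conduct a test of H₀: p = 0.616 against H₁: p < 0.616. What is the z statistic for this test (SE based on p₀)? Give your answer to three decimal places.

p̂ = 346/535 ≈ 0.64673.
Standard error under H₀: √(0.616×0.384/535) = 0.02103.
z = (0.64673 − 0.616)/0.02103 = 0.03073/0.02103 = 1.461.

z = 1.461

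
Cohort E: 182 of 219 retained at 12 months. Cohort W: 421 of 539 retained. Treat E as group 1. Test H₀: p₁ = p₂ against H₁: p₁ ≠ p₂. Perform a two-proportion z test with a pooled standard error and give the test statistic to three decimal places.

z = 1.546

p̂₁ = 182/219 = 0.83105, p̂₂ = 421/539 = 0.78108.
Pooled p̂ = (182+421)/(219+539) = 603/758 = 0.79551.
SE = √(p̂(1−p̂)(1/n₁+1/n₂)) = √(0.79551·0.20449·0.0064215) = √(0.00104459) = 0.03232.
z = (0.83105 − 0.78108)/0.03232 = 0.04997/0.03232 = 1.546.
Two-sided p-value ≈ 2·Φ(−1.546) = 0.1221.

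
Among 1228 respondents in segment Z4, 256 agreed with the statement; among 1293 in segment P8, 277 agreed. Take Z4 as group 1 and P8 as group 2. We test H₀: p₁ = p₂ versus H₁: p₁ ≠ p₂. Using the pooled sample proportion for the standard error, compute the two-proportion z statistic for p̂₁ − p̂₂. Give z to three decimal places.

z = -0.354

p̂₁ = 256/1228 ≈ 0.20847, p̂₂ = 277/1293 ≈ 0.21423.
Pooled p̂ = (256+277)/(1228+1293) = 533/2521 = 0.21142.
SE = √(0.166724 × 0.00158773) = 0.01627.
z = (0.20847 − 0.21423)/0.01627 = -0.00576/0.01627 = -0.354.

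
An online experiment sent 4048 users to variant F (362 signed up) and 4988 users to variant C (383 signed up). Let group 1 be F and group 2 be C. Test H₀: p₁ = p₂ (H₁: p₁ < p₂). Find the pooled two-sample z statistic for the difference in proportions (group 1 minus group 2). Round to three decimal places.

z = 2.173

p̂₁ = 362/4048 = 0.089427, p̂₂ = 383/4988 = 0.076784.
Pooled p̂ = (362+383)/(4048+4988) = 745/9036 = 0.082448.
SE = √(p̂(1−p̂)(1/n₁+1/n₂)) = √(0.082448·0.917552·0.000447517) = √(3.38548e-05) = 0.005818.
z = (0.089427 − 0.076784)/0.005818 = 0.012643/0.005818 = 2.173.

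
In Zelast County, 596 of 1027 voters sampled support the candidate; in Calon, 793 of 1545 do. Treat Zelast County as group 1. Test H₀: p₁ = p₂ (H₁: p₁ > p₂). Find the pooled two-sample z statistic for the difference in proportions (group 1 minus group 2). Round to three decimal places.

z = 3.342

p̂₁ = 596/1027 = 0.580331, p̂₂ = 793/1545 = 0.513269.
Pooled p̂ = (596+793)/(1027+1545) = 1389/2572 = 0.540047.
SE = √(p̂(1−p̂)(1/n₁+1/n₂)) = √(0.540047·0.459953·0.00162096) = √(0.00040264) = 0.020066.
z = (0.580331 − 0.513269)/0.020066 = 0.067062/0.020066 = 3.342.
p-value = P(Z > 3.342) ≈ 0.0004.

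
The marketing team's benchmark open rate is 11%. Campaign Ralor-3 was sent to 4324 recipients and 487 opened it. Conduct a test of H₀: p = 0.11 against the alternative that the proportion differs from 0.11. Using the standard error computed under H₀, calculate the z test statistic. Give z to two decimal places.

z = 0.55

p̂ = 487/4324 ≈ 0.11263.
Standard error under H₀: √(0.11×0.89/4324) = 0.00476.
z = (0.11263 − 0.11)/0.00476 = 0.00263/0.00476 = 0.55.
Two-sided p-value ≈ 2·Φ(−0.552) = 0.5809.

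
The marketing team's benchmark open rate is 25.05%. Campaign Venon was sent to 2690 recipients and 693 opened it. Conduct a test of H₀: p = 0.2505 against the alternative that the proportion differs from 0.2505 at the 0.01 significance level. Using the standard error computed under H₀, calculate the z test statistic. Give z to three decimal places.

z = 0.852

p̂ = 693/2690 ≈ 0.257621.
SE = √(p₀(1−p₀)/n) = √(0.18775/2690) = 0.008354.
z = (0.257621 − 0.2505)/0.008354 = 0.007121/0.008354 = 0.852.
p-value = 2·P(Z > 0.852) ≈ 0.3940, so at α = 0.01 we fail to reject H₀.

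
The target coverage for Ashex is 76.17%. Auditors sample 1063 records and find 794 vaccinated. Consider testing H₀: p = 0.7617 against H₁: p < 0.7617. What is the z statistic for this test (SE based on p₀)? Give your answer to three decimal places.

z = -1.129

p̂ = 794/1063 ≈ 0.74694.
SE = √(p₀(1−p₀)/n) = √(0.18151/1063) = 0.01307.
z = (0.74694 − 0.7617)/0.01307 = -0.01476/0.01307 = -1.129.
p-value = P(Z < -1.129) ≈ 0.1294.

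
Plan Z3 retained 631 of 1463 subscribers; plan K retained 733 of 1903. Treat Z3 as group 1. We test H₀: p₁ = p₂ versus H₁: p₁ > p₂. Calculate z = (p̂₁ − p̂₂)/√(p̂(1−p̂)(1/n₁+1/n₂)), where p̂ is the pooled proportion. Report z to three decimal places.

p̂₁ = 631/1463 = 0.43131, p̂₂ = 733/1903 = 0.38518.
Pooled p̂ = (631+733)/(1463+1903) = 1364/3366 = 0.40523.
SE = √(0.241018 × 0.00120901) = 0.01707.
z = (0.43131 − 0.38518)/0.01707 = 0.04613/0.01707 = 2.702.

z = 2.702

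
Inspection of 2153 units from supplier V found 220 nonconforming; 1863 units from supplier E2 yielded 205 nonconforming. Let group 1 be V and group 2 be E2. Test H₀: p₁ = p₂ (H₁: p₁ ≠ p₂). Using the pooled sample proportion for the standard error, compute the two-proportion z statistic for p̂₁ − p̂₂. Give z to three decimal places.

p̂₁ = 220/2153 ≈ 0.102183, p̂₂ = 205/1863 ≈ 0.110038.
Pooled p̂ = (220+205)/(2153+1863) = 425/4016 = 0.105827.
SE = √(0.0946274 × 0.00100124) = 0.009734.
z = (0.102183 − 0.110038)/0.009734 = -0.007855/0.009734 = -0.807.
Two-sided p-value ≈ 2·Φ(−0.807) = 0.4197.

z = -0.807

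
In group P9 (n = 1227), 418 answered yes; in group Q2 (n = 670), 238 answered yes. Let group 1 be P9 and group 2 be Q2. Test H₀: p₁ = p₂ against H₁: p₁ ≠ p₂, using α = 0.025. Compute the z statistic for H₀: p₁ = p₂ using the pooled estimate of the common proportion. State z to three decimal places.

p̂₁ = 418/1227 = 0.34067, p̂₂ = 238/670 = 0.35522.
Pooled p̂ = (418+238)/(1227+670) = 656/1897 = 0.34581.
SE = √(0.226225 × 0.00230753) = 0.02285.
z = (0.34067 − 0.35522)/0.02285 = -0.01455/0.02285 = -0.637.
Two-sided p-value ≈ 2·Φ(−0.637) = 0.5241; since p > α = 0.025, fail to reject H₀.

z = -0.637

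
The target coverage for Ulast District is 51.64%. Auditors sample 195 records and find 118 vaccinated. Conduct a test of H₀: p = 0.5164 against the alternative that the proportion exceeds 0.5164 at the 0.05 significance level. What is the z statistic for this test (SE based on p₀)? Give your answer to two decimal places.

p̂ = 118/195 ≈ 0.6051.
Under H₀, SE = √(0.5164·0.4836/195) = √(0.00128067) = 0.0358.
z = (0.6051 − 0.5164)/0.0358 = 0.0887/0.0358 = 2.48.
p-value = P(Z > 2.479) ≈ 0.0066. With α = 0.05, reject H₀.

z = 2.48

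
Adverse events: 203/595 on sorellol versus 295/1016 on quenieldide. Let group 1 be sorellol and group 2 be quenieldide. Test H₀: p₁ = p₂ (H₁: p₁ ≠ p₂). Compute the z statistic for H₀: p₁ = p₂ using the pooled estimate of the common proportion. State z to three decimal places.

z = 2.130

p̂₁ = 203/595 ≈ 0.34118, p̂₂ = 295/1016 ≈ 0.29035.
Pooled p̂ = (203+295)/(595+1016) = 498/1611 = 0.30912.
SE = √(0.213567 × 0.00266492) = 0.02386.
z = (0.34118 − 0.29035)/0.02386 = 0.05083/0.02386 = 2.130.
p-value = 2·P(Z > 2.130) ≈ 0.0331.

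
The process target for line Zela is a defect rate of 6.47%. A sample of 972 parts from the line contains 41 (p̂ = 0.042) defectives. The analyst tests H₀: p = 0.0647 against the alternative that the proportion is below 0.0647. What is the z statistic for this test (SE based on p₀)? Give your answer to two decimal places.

p̂ = 41/972 ≈ 0.0422.
SE = √(p₀(1−p₀)/n) = √(0.060514/972) = 0.0079.
z = (0.0422 − 0.0647)/0.0079 = -0.0225/0.0079 = -2.85.

z = -2.85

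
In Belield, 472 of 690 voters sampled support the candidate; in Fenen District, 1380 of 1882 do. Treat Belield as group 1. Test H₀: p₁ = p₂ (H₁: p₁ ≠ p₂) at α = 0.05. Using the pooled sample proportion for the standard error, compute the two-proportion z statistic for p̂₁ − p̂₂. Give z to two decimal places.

z = -2.46

p̂₁ = 472/690 = 0.6841, p̂₂ = 1380/1882 = 0.7333.
Pooled p̂ = (472+1380)/(690+1882) = 1852/2572 = 0.7201.
SE = √(p̂(1−p̂)(1/n₁+1/n₂)) = √(0.7201·0.2799·0.00198062) = √(0.00039924) = 0.0200.
z = (0.6841 − 0.7333)/0.0200 = -0.0492/0.0200 = -2.46.
p-value = 2·P(Z > 2.463) ≈ 0.0138. With α = 0.05, reject H₀.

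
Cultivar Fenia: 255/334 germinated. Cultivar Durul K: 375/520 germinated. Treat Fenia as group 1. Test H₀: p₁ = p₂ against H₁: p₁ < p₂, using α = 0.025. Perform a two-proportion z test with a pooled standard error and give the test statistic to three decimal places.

z = 1.372

p̂₁ = 255/334 ≈ 0.76347, p̂₂ = 375/520 ≈ 0.72115.
Pooled p̂ = (255+375)/(334+520) = 630/854 = 0.73770.
SE = √(p̂(1−p̂)(1/n₁+1/n₂)) = √(0.73770·0.26230·0.00491709) = √(0.000951439) = 0.03085.
z = (0.76347 − 0.72115)/0.03085 = 0.04232/0.03085 = 1.372.
p-value = P(Z < 1.372) ≈ 0.9150, so at α = 0.025 we fail to reject H₀.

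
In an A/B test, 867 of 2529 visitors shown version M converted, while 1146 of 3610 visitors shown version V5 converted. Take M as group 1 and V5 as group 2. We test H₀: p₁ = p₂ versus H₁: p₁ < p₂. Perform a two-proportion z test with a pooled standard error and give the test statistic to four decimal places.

p̂₁ = 867/2529 = 0.342823, p̂₂ = 1146/3610 = 0.317452.
Pooled p̂ = (867+1146)/(2529+3610) = 2013/6139 = 0.327904.
SE = √(0.220383 × 0.000672422) = 0.012173.
z = (0.342823 − 0.317452)/0.012173 = 0.025371/0.012173 = 2.0842.

z = 2.0842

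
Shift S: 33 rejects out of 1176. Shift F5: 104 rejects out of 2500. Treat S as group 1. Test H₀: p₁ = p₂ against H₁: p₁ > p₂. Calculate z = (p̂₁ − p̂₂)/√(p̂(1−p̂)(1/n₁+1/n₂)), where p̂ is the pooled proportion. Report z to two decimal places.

p̂₁ = 33/1176 = 0.02806, p̂₂ = 104/2500 = 0.04160.
Pooled p̂ = (33+104)/(1176+2500) = 137/3676 = 0.03727.
SE = √(p̂(1−p̂)(1/n₁+1/n₂)) = √(0.03727·0.96273·0.00125034) = √(4.4862e-05) = 0.00670.
z = (0.02806 − 0.04160)/0.00670 = -0.01354/0.00670 = -2.02.

z = -2.02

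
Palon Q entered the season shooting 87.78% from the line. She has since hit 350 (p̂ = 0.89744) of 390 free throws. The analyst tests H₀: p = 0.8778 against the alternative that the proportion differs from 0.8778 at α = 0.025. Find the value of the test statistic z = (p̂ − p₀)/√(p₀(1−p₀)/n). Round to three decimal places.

z = 1.184

p̂ = 350/390 = 0.897436.
SE = √(p₀(1−p₀)/n) = √(0.10727/390) = 0.016584.
z = (0.897436 − 0.8778)/0.016584 = 0.019636/0.016584 = 1.184.
p-value = 2·P(Z > 1.184) ≈ 0.2364. With α = 0.025, fail to reject H₀.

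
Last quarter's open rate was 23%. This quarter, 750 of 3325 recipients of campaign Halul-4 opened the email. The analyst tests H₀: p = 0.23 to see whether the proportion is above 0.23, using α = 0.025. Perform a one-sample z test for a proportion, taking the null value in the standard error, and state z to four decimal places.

p̂ = 750/3325 ≈ 0.225564.
SE = √(p₀(1−p₀)/n) = √(0.1771/3325) = 0.007298.
z = (0.225564 − 0.23)/0.007298 = -0.004436/0.007298 = -0.6078.
p-value = P(Z > -0.608) ≈ 0.7284. With α = 0.025, fail to reject H₀.

z = -0.6078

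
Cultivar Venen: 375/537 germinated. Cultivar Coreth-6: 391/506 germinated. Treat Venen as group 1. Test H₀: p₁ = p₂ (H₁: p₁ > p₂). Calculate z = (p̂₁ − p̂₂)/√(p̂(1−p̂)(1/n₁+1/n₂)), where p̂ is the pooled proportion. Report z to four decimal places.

z = -2.7192

p̂₁ = 375/537 = 0.698324, p̂₂ = 391/506 = 0.772727.
Pooled p̂ = (375+391)/(537+506) = 766/1043 = 0.734420.
SE = √(0.195047 × 0.00383848) = 0.027362.
z = (0.698324 − 0.772727)/0.027362 = -0.074403/0.027362 = -2.7192.
p-value = P(Z > -2.719) ≈ 0.9967.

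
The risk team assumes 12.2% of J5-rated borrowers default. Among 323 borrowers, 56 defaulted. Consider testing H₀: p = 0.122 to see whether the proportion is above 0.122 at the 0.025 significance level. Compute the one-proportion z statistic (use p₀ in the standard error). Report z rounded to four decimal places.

z = 2.8211

p̂ = 56/323 ≈ 0.173375.
Standard error under H₀: √(0.122×0.878/323) = 0.018211.
z = (0.173375 − 0.122)/0.018211 = 0.051375/0.018211 = 2.8211.
p-value = P(Z > 2.821) ≈ 0.0024; since p < α = 0.025, reject H₀.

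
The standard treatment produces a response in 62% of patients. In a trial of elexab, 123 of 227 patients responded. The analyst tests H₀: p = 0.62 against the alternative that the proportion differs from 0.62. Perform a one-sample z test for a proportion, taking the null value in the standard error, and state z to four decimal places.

p̂ = 123/227 = 0.541850.
Under H₀, SE = √(0.62·0.38/227) = √(0.00103789) = 0.032216.
z = (0.541850 − 0.62)/0.032216 = -0.078150/0.032216 = -2.4258.
p-value = 2·P(Z > 2.426) ≈ 0.0153.

z = -2.4258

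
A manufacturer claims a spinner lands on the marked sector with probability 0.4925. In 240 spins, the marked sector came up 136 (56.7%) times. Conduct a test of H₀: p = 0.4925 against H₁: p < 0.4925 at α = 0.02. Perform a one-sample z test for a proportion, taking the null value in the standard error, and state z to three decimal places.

z = 2.298

p̂ = 136/240 = 0.56667.
SE = √(p₀(1−p₀)/n) = √(0.24994/240) = 0.03227.
z = (0.56667 − 0.4925)/0.03227 = 0.07417/0.03227 = 2.298.
p-value = P(Z < 2.298) ≈ 0.9892. With α = 0.02, fail to reject H₀.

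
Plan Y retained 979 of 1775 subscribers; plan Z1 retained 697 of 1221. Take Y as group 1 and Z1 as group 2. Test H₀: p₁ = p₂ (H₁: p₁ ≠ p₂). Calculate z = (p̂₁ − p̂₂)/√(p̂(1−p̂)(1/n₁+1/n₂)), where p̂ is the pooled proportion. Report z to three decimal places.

p̂₁ = 979/1775 ≈ 0.55155, p̂₂ = 697/1221 ≈ 0.57084.
Pooled p̂ = (979+697)/(1775+1221) = 1676/2996 = 0.55941.
SE = √(0.24647 × 0.00138238) = 0.01846.
z = (0.55155 − 0.57084)/0.01846 = -0.01929/0.01846 = -1.045.

z = -1.045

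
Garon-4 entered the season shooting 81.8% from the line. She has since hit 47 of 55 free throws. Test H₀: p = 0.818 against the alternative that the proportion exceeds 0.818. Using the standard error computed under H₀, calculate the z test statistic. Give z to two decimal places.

p̂ = 47/55 = 0.8545.
Under H₀, SE = √(0.818·0.182/55) = √(0.00270684) = 0.0520.
z = (0.8545 − 0.818)/0.0520 = 0.0365/0.0520 = 0.70.
p-value = P(Z > 0.702) ≈ 0.2412.

z = 0.70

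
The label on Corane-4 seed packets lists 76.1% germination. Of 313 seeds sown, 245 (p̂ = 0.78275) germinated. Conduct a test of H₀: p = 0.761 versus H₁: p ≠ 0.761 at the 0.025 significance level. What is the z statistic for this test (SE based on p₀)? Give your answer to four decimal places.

z = 0.9022

p̂ = 245/313 ≈ 0.782748.
Under H₀, SE = √(0.761·0.239/313) = √(0.000581083) = 0.024106.
z = (0.782748 − 0.761)/0.024106 = 0.021748/0.024106 = 0.9022.
p-value = 2·P(Z > 0.902) ≈ 0.3670, so at α = 0.025 we fail to reject H₀.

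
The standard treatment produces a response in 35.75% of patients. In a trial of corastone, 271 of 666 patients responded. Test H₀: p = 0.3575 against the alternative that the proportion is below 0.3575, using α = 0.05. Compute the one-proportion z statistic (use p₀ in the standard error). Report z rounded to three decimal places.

z = 2.660

p̂ = 271/666 ≈ 0.406907.
Standard error under H₀: √(0.3575×0.6425/666) = 0.018571.
z = (0.406907 − 0.3575)/0.018571 = 0.049407/0.018571 = 2.660.
p-value = P(Z < 2.660) ≈ 0.9961. With α = 0.05, fail to reject H₀.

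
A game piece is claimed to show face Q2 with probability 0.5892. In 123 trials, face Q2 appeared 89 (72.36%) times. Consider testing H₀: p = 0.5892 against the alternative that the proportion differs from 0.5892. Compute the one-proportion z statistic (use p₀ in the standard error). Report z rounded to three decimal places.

z = 3.029

p̂ = 89/123 = 0.72358.
SE = √(p₀(1−p₀)/n) = √(0.24204/123) = 0.04436.
z = (0.72358 − 0.5892)/0.04436 = 0.13438/0.04436 = 3.029.
p-value = 2·P(Z > 3.029) ≈ 0.0025.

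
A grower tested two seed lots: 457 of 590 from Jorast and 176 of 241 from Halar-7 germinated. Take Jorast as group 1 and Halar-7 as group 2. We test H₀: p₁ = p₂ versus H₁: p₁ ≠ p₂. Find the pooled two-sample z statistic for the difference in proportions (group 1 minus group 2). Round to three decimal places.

z = 1.360

p̂₁ = 457/590 = 0.77458, p̂₂ = 176/241 = 0.73029.
Pooled p̂ = (457+176)/(590+241) = 633/831 = 0.76173.
SE = √(0.181496 × 0.00584429) = 0.03257.
z = (0.77458 − 0.73029)/0.03257 = 0.04429/0.03257 = 1.360.
p-value = 2·P(Z > 1.360) ≈ 0.1739.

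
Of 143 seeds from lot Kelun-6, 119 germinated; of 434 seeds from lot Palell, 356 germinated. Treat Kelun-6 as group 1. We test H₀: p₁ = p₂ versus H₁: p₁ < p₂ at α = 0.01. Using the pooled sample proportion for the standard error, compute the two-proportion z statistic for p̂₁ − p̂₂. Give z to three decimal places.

z = 0.323

p̂₁ = 119/143 = 0.83217, p̂₂ = 356/434 = 0.82028.
Pooled p̂ = (119+356)/(143+434) = 475/577 = 0.82322.
SE = √(0.145527 × 0.00929715) = 0.03678.
z = (0.83217 − 0.82028)/0.03678 = 0.01189/0.03678 = 0.323.
p-value = P(Z < 0.323) ≈ 0.6268. With α = 0.01, fail to reject H₀.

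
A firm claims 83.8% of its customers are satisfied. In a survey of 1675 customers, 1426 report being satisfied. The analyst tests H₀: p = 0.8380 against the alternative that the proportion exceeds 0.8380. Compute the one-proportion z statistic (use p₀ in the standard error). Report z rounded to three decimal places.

z = 1.482

p̂ = 1426/1675 = 0.85134.
Standard error under H₀: √(0.838×0.162/1675) = 0.00900.
z = (0.85134 − 0.838)/0.00900 = 0.01334/0.00900 = 1.482.
p-value = P(Z > 1.482) ≈ 0.0692.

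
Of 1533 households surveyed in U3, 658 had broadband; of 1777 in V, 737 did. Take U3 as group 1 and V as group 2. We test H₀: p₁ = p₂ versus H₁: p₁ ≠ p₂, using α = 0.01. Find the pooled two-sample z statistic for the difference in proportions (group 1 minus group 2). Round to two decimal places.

z = 0.84

p̂₁ = 658/1533 = 0.4292, p̂₂ = 737/1777 = 0.4147.
Pooled p̂ = (658+737)/(1533+1777) = 1395/3310 = 0.4215.
SE = √(0.24383 × 0.00121506) = 0.0172.
z = (0.4292 − 0.4147)/0.0172 = 0.0145/0.0172 = 0.84.
p-value = 2·P(Z > 0.841) ≈ 0.4002, so at α = 0.01 we fail to reject H₀.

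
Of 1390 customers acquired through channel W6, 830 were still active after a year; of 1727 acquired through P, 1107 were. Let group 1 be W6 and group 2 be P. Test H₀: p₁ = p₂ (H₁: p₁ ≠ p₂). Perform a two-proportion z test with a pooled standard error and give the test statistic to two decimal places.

p̂₁ = 830/1390 = 0.5971, p̂₂ = 1107/1727 = 0.6410.
Pooled p̂ = (830+1107)/(1390+1727) = 1937/3117 = 0.6214.
SE = √(0.235255 × 0.00129846) = 0.0175.
z = (0.5971 − 0.6410)/0.0175 = -0.0439/0.0175 = -2.51.
Two-sided p-value ≈ 2·Φ(−2.510) = 0.0121.

z = -2.51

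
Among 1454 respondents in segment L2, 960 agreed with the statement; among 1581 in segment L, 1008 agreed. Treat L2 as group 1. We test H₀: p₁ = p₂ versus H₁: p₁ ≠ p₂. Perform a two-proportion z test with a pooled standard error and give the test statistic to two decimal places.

p̂₁ = 960/1454 ≈ 0.6602, p̂₂ = 1008/1581 ≈ 0.6376.
Pooled p̂ = (960+1008)/(1454+1581) = 1968/3035 = 0.6484.
SE = √(p̂(1−p̂)(1/n₁+1/n₂)) = √(0.6484·0.3516·0.00132027) = √(0.000300978) = 0.0173.
z = (0.6602 − 0.6376)/0.0173 = 0.0226/0.0173 = 1.31.
p-value = 2·P(Z > 1.307) ≈ 0.1912.

z = 1.31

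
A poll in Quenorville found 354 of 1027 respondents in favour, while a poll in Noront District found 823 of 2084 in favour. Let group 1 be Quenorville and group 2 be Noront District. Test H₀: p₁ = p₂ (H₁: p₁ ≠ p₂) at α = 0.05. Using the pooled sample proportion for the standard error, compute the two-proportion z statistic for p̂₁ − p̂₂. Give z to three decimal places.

z = -2.716

p̂₁ = 354/1027 ≈ 0.34469, p̂₂ = 823/2084 ≈ 0.39491.
Pooled p̂ = (354+823)/(1027+2084) = 1177/3111 = 0.37833.
SE = √(0.235198 × 0.00145356) = 0.01849.
z = (0.34469 − 0.39491)/0.01849 = -0.05022/0.01849 = -2.716.
p-value = 2·P(Z > 2.716) ≈ 0.0066; since p < α = 0.05, reject H₀.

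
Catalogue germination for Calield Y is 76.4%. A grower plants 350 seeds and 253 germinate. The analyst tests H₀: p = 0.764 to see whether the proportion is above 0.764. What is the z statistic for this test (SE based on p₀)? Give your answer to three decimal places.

z = -1.813

p̂ = 253/350 ≈ 0.722857.
Standard error under H₀: √(0.764×0.236/350) = 0.022697.
z = (0.722857 − 0.764)/0.022697 = -0.041143/0.022697 = -1.813.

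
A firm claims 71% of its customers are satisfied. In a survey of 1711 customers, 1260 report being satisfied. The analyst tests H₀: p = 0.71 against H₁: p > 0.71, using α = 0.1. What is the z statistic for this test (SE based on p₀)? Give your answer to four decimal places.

p̂ = 1260/1711 ≈ 0.736411.
Standard error under H₀: √(0.71×0.29/1711) = 0.010970.
z = (0.736411 − 0.71)/0.010970 = 0.026411/0.010970 = 2.4076.
p-value = P(Z > 2.408) ≈ 0.0080. With α = 0.1, reject H₀.

z = 2.4076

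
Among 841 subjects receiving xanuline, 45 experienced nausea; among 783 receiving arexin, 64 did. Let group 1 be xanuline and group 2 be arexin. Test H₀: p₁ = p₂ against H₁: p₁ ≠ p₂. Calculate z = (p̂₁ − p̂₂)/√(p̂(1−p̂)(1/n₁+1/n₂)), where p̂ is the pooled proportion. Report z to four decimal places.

p̂₁ = 45/841 ≈ 0.0535077, p̂₂ = 64/783 ≈ 0.0817369.
Pooled p̂ = (45+64)/(841+783) = 109/1624 = 0.0671182.
SE = √(0.0626134 × 0.0024662) = 0.0124265.
z = (0.0535077 − 0.0817369)/0.0124265 = -0.0282292/0.0124265 = -2.2717.

z = -2.2717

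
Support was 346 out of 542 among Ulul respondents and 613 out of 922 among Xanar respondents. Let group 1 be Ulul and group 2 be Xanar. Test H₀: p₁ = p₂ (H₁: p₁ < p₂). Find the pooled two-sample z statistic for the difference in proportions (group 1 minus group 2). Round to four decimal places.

z = -1.0293

p̂₁ = 346/542 ≈ 0.638376, p̂₂ = 613/922 ≈ 0.664859.
Pooled p̂ = (346+613)/(542+922) = 959/1464 = 0.655055.
SE = √(0.225958 × 0.00292962) = 0.025729.
z = (0.638376 − 0.664859)/0.025729 = -0.026483/0.025729 = -1.0293.
p-value = P(Z < -1.029) ≈ 0.1517.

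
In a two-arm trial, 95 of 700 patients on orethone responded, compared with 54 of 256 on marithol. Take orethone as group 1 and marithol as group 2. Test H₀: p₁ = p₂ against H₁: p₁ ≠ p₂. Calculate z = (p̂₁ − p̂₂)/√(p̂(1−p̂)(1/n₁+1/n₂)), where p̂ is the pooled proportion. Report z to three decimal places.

p̂₁ = 95/700 = 0.135714, p̂₂ = 54/256 = 0.210938.
Pooled p̂ = (95+54)/(700+256) = 149/956 = 0.155858.
SE = √(p̂(1−p̂)(1/n₁+1/n₂)) = √(0.155858·0.844142·0.00533482) = √(0.000701882) = 0.026493.
z = (0.135714 − 0.210938)/0.026493 = -0.075224/0.026493 = -2.839.
Two-sided p-value ≈ 2·Φ(−2.839) = 0.0045.

z = -2.839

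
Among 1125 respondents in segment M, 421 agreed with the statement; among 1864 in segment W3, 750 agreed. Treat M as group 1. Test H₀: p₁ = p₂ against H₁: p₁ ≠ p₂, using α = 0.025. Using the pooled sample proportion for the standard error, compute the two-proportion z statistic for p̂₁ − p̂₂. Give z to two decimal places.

z = -1.53

p̂₁ = 421/1125 = 0.3742, p̂₂ = 750/1864 = 0.4024.
Pooled p̂ = (421+750)/(1125+1864) = 1171/2989 = 0.3918.
SE = √(p̂(1−p̂)(1/n₁+1/n₂)) = √(0.3918·0.6082·0.00142537) = √(0.000339646) = 0.0184.
z = (0.3742 − 0.4024)/0.0184 = -0.0282/0.0184 = -1.53.
p-value = 2·P(Z > 1.527) ≈ 0.1268. With α = 0.025, fail to reject H₀.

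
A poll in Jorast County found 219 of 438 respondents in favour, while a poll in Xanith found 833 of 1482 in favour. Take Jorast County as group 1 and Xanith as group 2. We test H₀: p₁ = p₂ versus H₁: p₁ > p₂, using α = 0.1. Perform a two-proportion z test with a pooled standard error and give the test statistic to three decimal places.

z = -2.293

p̂₁ = 219/438 ≈ 0.50000, p̂₂ = 833/1482 ≈ 0.56208.
Pooled p̂ = (219+833)/(438+1482) = 1052/1920 = 0.54792.
SE = √(p̂(1−p̂)(1/n₁+1/n₂)) = √(0.54792·0.45208·0.00295787) = √(0.000732676) = 0.02707.
z = (0.50000 − 0.56208)/0.02707 = -0.06208/0.02707 = -2.293.
p-value = P(Z > -2.293) ≈ 0.9891. With α = 0.1, fail to reject H₀.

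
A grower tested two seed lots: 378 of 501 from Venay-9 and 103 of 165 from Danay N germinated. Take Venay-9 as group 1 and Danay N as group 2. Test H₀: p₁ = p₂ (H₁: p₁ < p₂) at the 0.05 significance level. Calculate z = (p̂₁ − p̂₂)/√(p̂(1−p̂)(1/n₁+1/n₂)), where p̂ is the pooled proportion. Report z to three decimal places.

p̂₁ = 378/501 ≈ 0.75449, p̂₂ = 103/165 ≈ 0.62424.
Pooled p̂ = (378+103)/(501+165) = 481/666 = 0.72222.
SE = √(0.200617 × 0.00805661) = 0.04020.
z = (0.75449 − 0.62424)/0.04020 = 0.13025/0.04020 = 3.240.
p-value = P(Z < 3.240) ≈ 0.9994; since p > α = 0.05, fail to reject H₀.

z = 3.240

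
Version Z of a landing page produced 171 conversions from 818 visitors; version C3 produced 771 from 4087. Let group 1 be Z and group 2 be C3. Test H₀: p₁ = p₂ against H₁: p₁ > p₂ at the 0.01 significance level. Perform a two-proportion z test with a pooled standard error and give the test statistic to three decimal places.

z = 1.352

p̂₁ = 171/818 ≈ 0.20905, p̂₂ = 771/4087 ≈ 0.18865.
Pooled p̂ = (171+771)/(818+4087) = 942/4905 = 0.19205.
SE = √(p̂(1−p̂)(1/n₁+1/n₂)) = √(0.19205·0.80795·0.00146717) = √(0.000227655) = 0.01509.
z = (0.20905 − 0.18865)/0.01509 = 0.02040/0.01509 = 1.352.
p-value = P(Z > 1.352) ≈ 0.0882, so at α = 0.01 we fail to reject H₀.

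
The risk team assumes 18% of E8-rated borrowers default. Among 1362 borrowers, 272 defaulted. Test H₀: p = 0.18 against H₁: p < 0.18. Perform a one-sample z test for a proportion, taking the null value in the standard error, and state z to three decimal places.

z = 1.893

p̂ = 272/1362 ≈ 0.19971.
Standard error under H₀: √(0.18×0.82/1362) = 0.01041.
z = (0.19971 − 0.18)/0.01041 = 0.01971/0.01041 = 1.893.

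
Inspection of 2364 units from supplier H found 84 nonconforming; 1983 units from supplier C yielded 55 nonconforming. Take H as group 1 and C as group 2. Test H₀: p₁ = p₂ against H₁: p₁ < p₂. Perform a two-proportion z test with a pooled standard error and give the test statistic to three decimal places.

z = 1.455

p̂₁ = 84/2364 ≈ 0.035533, p̂₂ = 55/1983 ≈ 0.027736.
Pooled p̂ = (84+55)/(2364+1983) = 139/4347 = 0.031976.
SE = √(0.0309536 × 0.000927298) = 0.005358.
z = (0.035533 − 0.027736)/0.005358 = 0.007797/0.005358 = 1.455.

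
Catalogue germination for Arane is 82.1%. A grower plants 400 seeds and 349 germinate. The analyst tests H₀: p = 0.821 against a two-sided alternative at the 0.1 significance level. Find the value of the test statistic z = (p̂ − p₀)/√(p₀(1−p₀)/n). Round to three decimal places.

z = 2.687

p̂ = 349/400 = 0.872500.
Under H₀, SE = √(0.821·0.179/400) = √(0.000367398) = 0.019168.
z = (0.872500 − 0.821)/0.019168 = 0.051500/0.019168 = 2.687.
Two-sided p-value ≈ 2·Φ(−2.687) = 0.0072; since p < α = 0.1, reject H₀.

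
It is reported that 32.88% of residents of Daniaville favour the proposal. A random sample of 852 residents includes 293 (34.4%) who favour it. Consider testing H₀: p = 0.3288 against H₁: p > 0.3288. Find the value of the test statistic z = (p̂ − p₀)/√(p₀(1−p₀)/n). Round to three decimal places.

z = 0.938

p̂ = 293/852 ≈ 0.34390.
Under H₀, SE = √(0.3288·0.6712/852) = √(0.000259026) = 0.01609.
z = (0.34390 − 0.3288)/0.01609 = 0.01510/0.01609 = 0.938.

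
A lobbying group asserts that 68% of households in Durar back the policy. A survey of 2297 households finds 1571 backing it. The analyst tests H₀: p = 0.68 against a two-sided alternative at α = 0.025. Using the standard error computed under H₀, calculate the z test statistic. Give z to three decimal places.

p̂ = 1571/2297 = 0.683936.
Standard error under H₀: √(0.68×0.32/2297) = 0.009733.
z = (0.683936 − 0.68)/0.009733 = 0.003936/0.009733 = 0.404.
p-value = 2·P(Z > 0.404) ≈ 0.6860, so at α = 0.025 we fail to reject H₀.

z = 0.404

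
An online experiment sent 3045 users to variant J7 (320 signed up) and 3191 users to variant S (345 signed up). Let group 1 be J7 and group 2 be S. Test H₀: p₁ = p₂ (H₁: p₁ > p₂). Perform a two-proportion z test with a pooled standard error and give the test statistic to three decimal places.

p̂₁ = 320/3045 = 0.10509, p̂₂ = 345/3191 = 0.10812.
Pooled p̂ = (320+345)/(3045+3191) = 665/6236 = 0.10664.
SE = √(p̂(1−p̂)(1/n₁+1/n₂)) = √(0.10664·0.89336·0.000641789) = √(6.11413e-05) = 0.00782.
z = (0.10509 − 0.10812)/0.00782 = -0.00303/0.00782 = -0.387.
p-value = P(Z > -0.387) ≈ 0.6506.

z = -0.387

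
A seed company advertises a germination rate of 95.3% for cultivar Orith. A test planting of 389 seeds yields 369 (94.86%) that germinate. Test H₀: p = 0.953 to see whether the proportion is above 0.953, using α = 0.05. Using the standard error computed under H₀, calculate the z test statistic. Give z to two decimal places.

z = -0.41

p̂ = 369/389 ≈ 0.9486.
SE = √(p₀(1−p₀)/n) = √(0.044791/389) = 0.0107.
z = (0.9486 − 0.953)/0.0107 = -0.0044/0.0107 = -0.41.
p-value = P(Z > -0.411) ≈ 0.6596. With α = 0.05, fail to reject H₀.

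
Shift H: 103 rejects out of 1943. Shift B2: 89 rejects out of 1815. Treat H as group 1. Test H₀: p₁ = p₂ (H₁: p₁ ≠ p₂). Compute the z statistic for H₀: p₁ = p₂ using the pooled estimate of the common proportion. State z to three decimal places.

p̂₁ = 103/1943 ≈ 0.053011, p̂₂ = 89/1815 ≈ 0.049036.
Pooled p̂ = (103+89)/(1943+1815) = 192/3758 = 0.051091.
SE = √(p̂(1−p̂)(1/n₁+1/n₂)) = √(0.051091·0.948909·0.00106563) = √(5.16626e-05) = 0.007188.
z = (0.053011 − 0.049036)/0.007188 = 0.003975/0.007188 = 0.553.
Two-sided p-value ≈ 2·Φ(−0.553) = 0.5802.

z = 0.553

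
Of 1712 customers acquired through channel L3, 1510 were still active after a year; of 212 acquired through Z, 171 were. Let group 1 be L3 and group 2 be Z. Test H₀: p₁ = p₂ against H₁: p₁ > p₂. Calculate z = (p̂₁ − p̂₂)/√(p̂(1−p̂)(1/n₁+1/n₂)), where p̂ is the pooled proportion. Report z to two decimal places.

z = 3.12

p̂₁ = 1510/1712 ≈ 0.8820, p̂₂ = 171/212 ≈ 0.8066.
Pooled p̂ = (1510+171)/(1712+212) = 1681/1924 = 0.8737.
SE = √(p̂(1−p̂)(1/n₁+1/n₂)) = √(0.8737·0.1263·0.00530109) = √(0.000584964) = 0.0242.
z = (0.8820 − 0.8066)/0.0242 = 0.0754/0.0242 = 3.12.
p-value = P(Z > 3.118) ≈ 0.0009.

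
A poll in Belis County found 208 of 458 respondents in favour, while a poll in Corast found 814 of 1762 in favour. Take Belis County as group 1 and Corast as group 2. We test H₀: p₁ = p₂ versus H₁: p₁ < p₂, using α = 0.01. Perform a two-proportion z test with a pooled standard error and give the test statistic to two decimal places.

p̂₁ = 208/458 ≈ 0.4541, p̂₂ = 814/1762 ≈ 0.4620.
Pooled p̂ = (208+814)/(458+1762) = 1022/2220 = 0.4604.
SE = √(p̂(1−p̂)(1/n₁+1/n₂)) = √(0.4604·0.5396·0.00275094) = √(0.000683413) = 0.0261.
z = (0.4541 − 0.4620)/0.0261 = -0.0079/0.0261 = -0.30.
p-value = P(Z < -0.299) ≈ 0.3823; since p > α = 0.01, fail to reject H₀.

z = -0.30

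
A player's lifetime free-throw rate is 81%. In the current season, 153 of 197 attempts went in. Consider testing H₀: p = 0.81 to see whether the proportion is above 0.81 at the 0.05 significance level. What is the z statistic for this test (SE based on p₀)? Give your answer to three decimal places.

p̂ = 153/197 ≈ 0.77665.
Under H₀, SE = √(0.81·0.19/197) = √(0.000781218) = 0.02795.
z = (0.77665 − 0.81)/0.02795 = -0.03335/0.02795 = -1.193.
p-value = P(Z > -1.193) ≈ 0.8836, so at α = 0.05 we fail to reject H₀.

z = -1.193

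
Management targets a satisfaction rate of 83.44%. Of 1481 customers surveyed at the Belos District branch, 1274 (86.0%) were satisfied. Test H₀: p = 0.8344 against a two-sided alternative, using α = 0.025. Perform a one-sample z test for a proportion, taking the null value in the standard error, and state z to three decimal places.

p̂ = 1274/1481 = 0.86023.
Under H₀, SE = √(0.8344·0.1656/1481) = √(9.32996e-05) = 0.00966.
z = (0.86023 − 0.8344)/0.00966 = 0.02583/0.00966 = 2.674.
Two-sided p-value ≈ 2·Φ(−2.674) = 0.0075; since p < α = 0.025, reject H₀.

z = 2.674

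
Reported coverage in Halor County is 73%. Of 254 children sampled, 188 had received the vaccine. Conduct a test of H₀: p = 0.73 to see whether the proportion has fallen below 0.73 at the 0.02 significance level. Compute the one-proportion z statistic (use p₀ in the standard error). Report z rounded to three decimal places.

z = 0.365

p̂ = 188/254 ≈ 0.74016.
Under H₀, SE = √(0.73·0.27/254) = √(0.000775984) = 0.02786.
z = (0.74016 − 0.73)/0.02786 = 0.01016/0.02786 = 0.365.
p-value = P(Z < 0.365) ≈ 0.6423, so at α = 0.02 we fail to reject H₀.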